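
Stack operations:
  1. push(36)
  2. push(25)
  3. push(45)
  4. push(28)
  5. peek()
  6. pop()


push(36) -> [36]
push(25) -> [36, 25]
push(45) -> [36, 25, 45]
push(28) -> [36, 25, 45, 28]
peek()->28
pop()->28, [36, 25, 45]

Final stack: [36, 25, 45]


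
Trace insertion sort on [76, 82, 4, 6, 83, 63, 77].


Initial: [76, 82, 4, 6, 83, 63, 77]
Insert 82: [76, 82, 4, 6, 83, 63, 77]
Insert 4: [4, 76, 82, 6, 83, 63, 77]
Insert 6: [4, 6, 76, 82, 83, 63, 77]
Insert 83: [4, 6, 76, 82, 83, 63, 77]
Insert 63: [4, 6, 63, 76, 82, 83, 77]
Insert 77: [4, 6, 63, 76, 77, 82, 83]

Sorted: [4, 6, 63, 76, 77, 82, 83]


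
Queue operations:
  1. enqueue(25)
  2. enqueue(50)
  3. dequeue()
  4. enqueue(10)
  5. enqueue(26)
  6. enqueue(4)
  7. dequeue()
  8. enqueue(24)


enqueue(25) -> [25]
enqueue(50) -> [25, 50]
dequeue()->25, [50]
enqueue(10) -> [50, 10]
enqueue(26) -> [50, 10, 26]
enqueue(4) -> [50, 10, 26, 4]
dequeue()->50, [10, 26, 4]
enqueue(24) -> [10, 26, 4, 24]

Final queue: [10, 26, 4, 24]


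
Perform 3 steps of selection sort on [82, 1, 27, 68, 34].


Initial: [82, 1, 27, 68, 34]
Step 1: min=1 at 1
  Swap: [1, 82, 27, 68, 34]
Step 2: min=27 at 2
  Swap: [1, 27, 82, 68, 34]
Step 3: min=34 at 4
  Swap: [1, 27, 34, 68, 82]

After 3 steps: [1, 27, 34, 68, 82]


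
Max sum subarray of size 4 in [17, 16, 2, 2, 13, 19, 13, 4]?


[0:4]: 37
[1:5]: 33
[2:6]: 36
[3:7]: 47
[4:8]: 49

Max: 49 at [4:8]


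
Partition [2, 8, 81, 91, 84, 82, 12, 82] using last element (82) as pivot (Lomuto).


Pivot: 82
  2 <= 82: advance i (no swap)
  8 <= 82: advance i (no swap)
  81 <= 82: advance i (no swap)
  82 <= 82: swap -> [2, 8, 81, 82, 84, 91, 12, 82]
  12 <= 82: swap -> [2, 8, 81, 82, 12, 91, 84, 82]
Place pivot at 5: [2, 8, 81, 82, 12, 82, 84, 91]

Partitioned: [2, 8, 81, 82, 12, 82, 84, 91]


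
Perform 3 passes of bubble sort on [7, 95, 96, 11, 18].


Initial: [7, 95, 96, 11, 18]
Pass 1: [7, 95, 11, 18, 96] (2 swaps)
Pass 2: [7, 11, 18, 95, 96] (2 swaps)
Pass 3: [7, 11, 18, 95, 96] (0 swaps)

After 3 passes: [7, 11, 18, 95, 96]


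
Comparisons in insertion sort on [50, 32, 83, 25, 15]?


Algorithm: insertion sort
Input: [50, 32, 83, 25, 15]
Sorted: [15, 25, 32, 50, 83]

9


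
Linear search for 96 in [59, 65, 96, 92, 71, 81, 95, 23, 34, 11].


i=0: 59!=96
i=1: 65!=96
i=2: 96==96 found!

Found at 2, 3 comps


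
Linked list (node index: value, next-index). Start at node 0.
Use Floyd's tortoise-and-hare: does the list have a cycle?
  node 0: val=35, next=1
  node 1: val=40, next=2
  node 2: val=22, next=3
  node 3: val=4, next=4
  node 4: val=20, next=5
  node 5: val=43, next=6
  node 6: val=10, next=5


Floyd's tortoise (slow, +1) and hare (fast, +2):
  init: slow=0, fast=0
  step 1: slow=1, fast=2
  step 2: slow=2, fast=4
  step 3: slow=3, fast=6
  step 4: slow=4, fast=6
  step 5: slow=5, fast=6
  step 6: slow=6, fast=6
  slow == fast at node 6: cycle detected

Cycle: yes


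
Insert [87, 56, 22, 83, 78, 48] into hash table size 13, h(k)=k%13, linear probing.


Insert 87: h=9 -> slot 9
Insert 56: h=4 -> slot 4
Insert 22: h=9, 1 probes -> slot 10
Insert 83: h=5 -> slot 5
Insert 78: h=0 -> slot 0
Insert 48: h=9, 2 probes -> slot 11

Table: [78, None, None, None, 56, 83, None, None, None, 87, 22, 48, None]


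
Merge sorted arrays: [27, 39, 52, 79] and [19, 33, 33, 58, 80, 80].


Take 19 from B
Take 27 from A
Take 33 from B
Take 33 from B
Take 39 from A
Take 52 from A
Take 58 from B
Take 79 from A

Merged: [19, 27, 33, 33, 39, 52, 58, 79, 80, 80]


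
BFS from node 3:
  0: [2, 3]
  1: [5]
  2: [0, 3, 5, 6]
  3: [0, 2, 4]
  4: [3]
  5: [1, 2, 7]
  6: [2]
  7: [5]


Visit 3, enqueue [0, 2, 4]
Visit 0, enqueue []
Visit 2, enqueue [5, 6]
Visit 4, enqueue []
Visit 5, enqueue [1, 7]
Visit 6, enqueue []
Visit 1, enqueue []
Visit 7, enqueue []

BFS order: [3, 0, 2, 4, 5, 6, 1, 7]


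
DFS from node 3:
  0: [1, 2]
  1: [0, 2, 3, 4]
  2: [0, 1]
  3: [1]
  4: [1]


Visit 3, push [1]
Visit 1, push [4, 2, 0]
Visit 0, push [2]
Visit 2, push []
Visit 4, push []

DFS order: [3, 1, 0, 2, 4]


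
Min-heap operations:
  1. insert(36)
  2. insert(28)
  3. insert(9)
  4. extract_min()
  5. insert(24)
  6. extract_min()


insert(36) -> [36]
insert(28) -> [28, 36]
insert(9) -> [9, 36, 28]
extract_min()->9, [28, 36]
insert(24) -> [24, 36, 28]
extract_min()->24, [28, 36]

Final heap: [28, 36]


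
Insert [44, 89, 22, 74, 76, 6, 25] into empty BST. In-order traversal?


Insert 44: root
Insert 89: R from 44
Insert 22: L from 44
Insert 74: R from 44 -> L from 89
Insert 76: R from 44 -> L from 89 -> R from 74
Insert 6: L from 44 -> L from 22
Insert 25: L from 44 -> R from 22

In-order: [6, 22, 25, 44, 74, 76, 89]


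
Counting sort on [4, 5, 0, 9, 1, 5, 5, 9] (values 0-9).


Input: [4, 5, 0, 9, 1, 5, 5, 9]
Counts: [1, 1, 0, 0, 1, 3, 0, 0, 0, 2]

Sorted: [0, 1, 4, 5, 5, 5, 9, 9]


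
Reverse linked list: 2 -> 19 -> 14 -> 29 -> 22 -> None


Step 1: curr=2, set curr.next=prev(None) | reversed so far: 2
Step 2: curr=19, set curr.next=prev(2) | reversed so far: 19 -> 2
Step 3: curr=14, set curr.next=prev(19) | reversed so far: 14 -> 19 -> 2
Step 4: curr=29, set curr.next=prev(14) | reversed so far: 29 -> 14 -> 19 -> 2
Step 5: curr=22, set curr.next=prev(29) | reversed so far: 22 -> 29 -> 14 -> 19 -> 2

22 -> 29 -> 14 -> 19 -> 2 -> None


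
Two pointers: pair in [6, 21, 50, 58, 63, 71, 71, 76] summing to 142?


lo=0(6)+hi=7(76)=82
lo=1(21)+hi=7(76)=97
lo=2(50)+hi=7(76)=126
lo=3(58)+hi=7(76)=134
lo=4(63)+hi=7(76)=139
lo=5(71)+hi=7(76)=147
lo=5(71)+hi=6(71)=142

Yes: 71+71=142


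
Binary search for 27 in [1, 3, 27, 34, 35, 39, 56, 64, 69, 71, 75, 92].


Step 1: lo=0, hi=11, mid=5, val=39
Step 2: lo=0, hi=4, mid=2, val=27

Found at index 2


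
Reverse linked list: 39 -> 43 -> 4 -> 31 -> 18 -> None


Step 1: curr=39, set curr.next=prev(None) | reversed so far: 39
Step 2: curr=43, set curr.next=prev(39) | reversed so far: 43 -> 39
Step 3: curr=4, set curr.next=prev(43) | reversed so far: 4 -> 43 -> 39
Step 4: curr=31, set curr.next=prev(4) | reversed so far: 31 -> 4 -> 43 -> 39
Step 5: curr=18, set curr.next=prev(31) | reversed so far: 18 -> 31 -> 4 -> 43 -> 39

18 -> 31 -> 4 -> 43 -> 39 -> None


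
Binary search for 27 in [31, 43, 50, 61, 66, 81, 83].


Step 1: lo=0, hi=6, mid=3, val=61
Step 2: lo=0, hi=2, mid=1, val=43
Step 3: lo=0, hi=0, mid=0, val=31

Not found


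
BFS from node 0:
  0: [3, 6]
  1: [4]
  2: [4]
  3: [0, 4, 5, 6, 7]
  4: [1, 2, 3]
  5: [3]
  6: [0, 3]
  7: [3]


Visit 0, enqueue [3, 6]
Visit 3, enqueue [4, 5, 7]
Visit 6, enqueue []
Visit 4, enqueue [1, 2]
Visit 5, enqueue []
Visit 7, enqueue []
Visit 1, enqueue []
Visit 2, enqueue []

BFS order: [0, 3, 6, 4, 5, 7, 1, 2]


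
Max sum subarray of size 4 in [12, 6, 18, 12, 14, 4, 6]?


[0:4]: 48
[1:5]: 50
[2:6]: 48
[3:7]: 36

Max: 50 at [1:5]


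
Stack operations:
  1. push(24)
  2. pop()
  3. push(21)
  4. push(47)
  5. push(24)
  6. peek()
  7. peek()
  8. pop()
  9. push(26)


push(24) -> [24]
pop()->24, []
push(21) -> [21]
push(47) -> [21, 47]
push(24) -> [21, 47, 24]
peek()->24
peek()->24
pop()->24, [21, 47]
push(26) -> [21, 47, 26]

Final stack: [21, 47, 26]


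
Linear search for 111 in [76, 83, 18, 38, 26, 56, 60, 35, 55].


i=0: 76!=111
i=1: 83!=111
i=2: 18!=111
i=3: 38!=111
i=4: 26!=111
i=5: 56!=111
i=6: 60!=111
i=7: 35!=111
i=8: 55!=111

Not found, 9 comps


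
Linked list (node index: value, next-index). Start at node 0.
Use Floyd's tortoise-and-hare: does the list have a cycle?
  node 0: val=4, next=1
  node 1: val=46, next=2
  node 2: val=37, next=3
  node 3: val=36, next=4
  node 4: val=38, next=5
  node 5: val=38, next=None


Floyd's tortoise (slow, +1) and hare (fast, +2):
  init: slow=0, fast=0
  step 1: slow=1, fast=2
  step 2: slow=2, fast=4
  step 3: fast 4->5->None, no cycle

Cycle: no


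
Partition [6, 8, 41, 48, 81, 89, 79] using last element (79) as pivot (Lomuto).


Pivot: 79
  6 <= 79: advance i (no swap)
  8 <= 79: advance i (no swap)
  41 <= 79: advance i (no swap)
  48 <= 79: advance i (no swap)
Place pivot at 4: [6, 8, 41, 48, 79, 89, 81]

Partitioned: [6, 8, 41, 48, 79, 89, 81]


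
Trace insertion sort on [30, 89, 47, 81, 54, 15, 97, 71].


Initial: [30, 89, 47, 81, 54, 15, 97, 71]
Insert 89: [30, 89, 47, 81, 54, 15, 97, 71]
Insert 47: [30, 47, 89, 81, 54, 15, 97, 71]
Insert 81: [30, 47, 81, 89, 54, 15, 97, 71]
Insert 54: [30, 47, 54, 81, 89, 15, 97, 71]
Insert 15: [15, 30, 47, 54, 81, 89, 97, 71]
Insert 97: [15, 30, 47, 54, 81, 89, 97, 71]
Insert 71: [15, 30, 47, 54, 71, 81, 89, 97]

Sorted: [15, 30, 47, 54, 71, 81, 89, 97]


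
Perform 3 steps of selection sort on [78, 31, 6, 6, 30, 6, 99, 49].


Initial: [78, 31, 6, 6, 30, 6, 99, 49]
Step 1: min=6 at 2
  Swap: [6, 31, 78, 6, 30, 6, 99, 49]
Step 2: min=6 at 3
  Swap: [6, 6, 78, 31, 30, 6, 99, 49]
Step 3: min=6 at 5
  Swap: [6, 6, 6, 31, 30, 78, 99, 49]

After 3 steps: [6, 6, 6, 31, 30, 78, 99, 49]


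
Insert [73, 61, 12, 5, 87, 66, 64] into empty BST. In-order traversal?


Insert 73: root
Insert 61: L from 73
Insert 12: L from 73 -> L from 61
Insert 5: L from 73 -> L from 61 -> L from 12
Insert 87: R from 73
Insert 66: L from 73 -> R from 61
Insert 64: L from 73 -> R from 61 -> L from 66

In-order: [5, 12, 61, 64, 66, 73, 87]


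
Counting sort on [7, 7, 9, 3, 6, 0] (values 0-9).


Input: [7, 7, 9, 3, 6, 0]
Counts: [1, 0, 0, 1, 0, 0, 1, 2, 0, 1]

Sorted: [0, 3, 6, 7, 7, 9]


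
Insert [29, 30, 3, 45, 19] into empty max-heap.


Insert 29: [29]
Insert 30: [30, 29]
Insert 3: [30, 29, 3]
Insert 45: [45, 30, 3, 29]
Insert 19: [45, 30, 3, 29, 19]

Final heap: [45, 30, 3, 29, 19]


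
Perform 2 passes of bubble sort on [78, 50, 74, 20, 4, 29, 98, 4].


Initial: [78, 50, 74, 20, 4, 29, 98, 4]
Pass 1: [50, 74, 20, 4, 29, 78, 4, 98] (6 swaps)
Pass 2: [50, 20, 4, 29, 74, 4, 78, 98] (4 swaps)

After 2 passes: [50, 20, 4, 29, 74, 4, 78, 98]


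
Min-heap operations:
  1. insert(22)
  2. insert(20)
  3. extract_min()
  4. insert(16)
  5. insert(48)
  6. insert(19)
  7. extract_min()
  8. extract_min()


insert(22) -> [22]
insert(20) -> [20, 22]
extract_min()->20, [22]
insert(16) -> [16, 22]
insert(48) -> [16, 22, 48]
insert(19) -> [16, 19, 48, 22]
extract_min()->16, [19, 22, 48]
extract_min()->19, [22, 48]

Final heap: [22, 48]


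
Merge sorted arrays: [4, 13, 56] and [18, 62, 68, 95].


Take 4 from A
Take 13 from A
Take 18 from B
Take 56 from A

Merged: [4, 13, 18, 56, 62, 68, 95]


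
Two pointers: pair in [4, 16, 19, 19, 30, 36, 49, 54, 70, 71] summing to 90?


lo=0(4)+hi=9(71)=75
lo=1(16)+hi=9(71)=87
lo=2(19)+hi=9(71)=90

Yes: 19+71=90


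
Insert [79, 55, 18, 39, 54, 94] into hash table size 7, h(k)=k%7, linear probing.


Insert 79: h=2 -> slot 2
Insert 55: h=6 -> slot 6
Insert 18: h=4 -> slot 4
Insert 39: h=4, 1 probes -> slot 5
Insert 54: h=5, 2 probes -> slot 0
Insert 94: h=3 -> slot 3

Table: [54, None, 79, 94, 18, 39, 55]


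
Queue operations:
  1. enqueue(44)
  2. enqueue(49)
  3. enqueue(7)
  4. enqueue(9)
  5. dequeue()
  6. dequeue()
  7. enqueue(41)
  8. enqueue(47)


enqueue(44) -> [44]
enqueue(49) -> [44, 49]
enqueue(7) -> [44, 49, 7]
enqueue(9) -> [44, 49, 7, 9]
dequeue()->44, [49, 7, 9]
dequeue()->49, [7, 9]
enqueue(41) -> [7, 9, 41]
enqueue(47) -> [7, 9, 41, 47]

Final queue: [7, 9, 41, 47]


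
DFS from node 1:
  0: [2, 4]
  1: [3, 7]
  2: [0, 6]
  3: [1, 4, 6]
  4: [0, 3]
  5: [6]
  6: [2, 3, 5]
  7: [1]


Visit 1, push [7, 3]
Visit 3, push [6, 4]
Visit 4, push [0]
Visit 0, push [2]
Visit 2, push [6]
Visit 6, push [5]
Visit 5, push []
Visit 7, push []

DFS order: [1, 3, 4, 0, 2, 6, 5, 7]


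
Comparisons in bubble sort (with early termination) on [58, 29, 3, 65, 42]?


Algorithm: bubble sort (with early termination)
Input: [58, 29, 3, 65, 42]
Sorted: [3, 29, 42, 58, 65]

9


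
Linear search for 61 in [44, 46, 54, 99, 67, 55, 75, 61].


i=0: 44!=61
i=1: 46!=61
i=2: 54!=61
i=3: 99!=61
i=4: 67!=61
i=5: 55!=61
i=6: 75!=61
i=7: 61==61 found!

Found at 7, 8 comps


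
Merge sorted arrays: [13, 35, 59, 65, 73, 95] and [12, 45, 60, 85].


Take 12 from B
Take 13 from A
Take 35 from A
Take 45 from B
Take 59 from A
Take 60 from B
Take 65 from A
Take 73 from A
Take 85 from B

Merged: [12, 13, 35, 45, 59, 60, 65, 73, 85, 95]


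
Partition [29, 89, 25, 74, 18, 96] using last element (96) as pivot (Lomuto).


Pivot: 96
  29 <= 96: advance i (no swap)
  89 <= 96: advance i (no swap)
  25 <= 96: advance i (no swap)
  74 <= 96: advance i (no swap)
  18 <= 96: advance i (no swap)
Place pivot at 5: [29, 89, 25, 74, 18, 96]

Partitioned: [29, 89, 25, 74, 18, 96]


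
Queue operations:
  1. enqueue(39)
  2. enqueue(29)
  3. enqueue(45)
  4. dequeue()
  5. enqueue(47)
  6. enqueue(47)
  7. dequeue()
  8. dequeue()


enqueue(39) -> [39]
enqueue(29) -> [39, 29]
enqueue(45) -> [39, 29, 45]
dequeue()->39, [29, 45]
enqueue(47) -> [29, 45, 47]
enqueue(47) -> [29, 45, 47, 47]
dequeue()->29, [45, 47, 47]
dequeue()->45, [47, 47]

Final queue: [47, 47]


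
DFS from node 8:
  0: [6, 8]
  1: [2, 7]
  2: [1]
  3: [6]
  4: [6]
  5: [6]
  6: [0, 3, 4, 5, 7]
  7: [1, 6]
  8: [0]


Visit 8, push [0]
Visit 0, push [6]
Visit 6, push [7, 5, 4, 3]
Visit 3, push []
Visit 4, push []
Visit 5, push []
Visit 7, push [1]
Visit 1, push [2]
Visit 2, push []

DFS order: [8, 0, 6, 3, 4, 5, 7, 1, 2]


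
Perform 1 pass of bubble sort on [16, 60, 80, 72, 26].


Initial: [16, 60, 80, 72, 26]
Pass 1: [16, 60, 72, 26, 80] (2 swaps)

After 1 pass: [16, 60, 72, 26, 80]


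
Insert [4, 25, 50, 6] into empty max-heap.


Insert 4: [4]
Insert 25: [25, 4]
Insert 50: [50, 4, 25]
Insert 6: [50, 6, 25, 4]

Final heap: [50, 6, 25, 4]


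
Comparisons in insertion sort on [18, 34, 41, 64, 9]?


Algorithm: insertion sort
Input: [18, 34, 41, 64, 9]
Sorted: [9, 18, 34, 41, 64]

7


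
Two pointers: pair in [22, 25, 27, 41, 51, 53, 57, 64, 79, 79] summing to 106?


lo=0(22)+hi=9(79)=101
lo=1(25)+hi=9(79)=104
lo=2(27)+hi=9(79)=106

Yes: 27+79=106


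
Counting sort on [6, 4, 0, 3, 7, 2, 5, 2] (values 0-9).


Input: [6, 4, 0, 3, 7, 2, 5, 2]
Counts: [1, 0, 2, 1, 1, 1, 1, 1, 0, 0]

Sorted: [0, 2, 2, 3, 4, 5, 6, 7]


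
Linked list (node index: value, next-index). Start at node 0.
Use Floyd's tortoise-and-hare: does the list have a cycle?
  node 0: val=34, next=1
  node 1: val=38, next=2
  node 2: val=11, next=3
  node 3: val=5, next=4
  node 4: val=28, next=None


Floyd's tortoise (slow, +1) and hare (fast, +2):
  init: slow=0, fast=0
  step 1: slow=1, fast=2
  step 2: slow=2, fast=4
  step 3: fast -> None, no cycle

Cycle: no


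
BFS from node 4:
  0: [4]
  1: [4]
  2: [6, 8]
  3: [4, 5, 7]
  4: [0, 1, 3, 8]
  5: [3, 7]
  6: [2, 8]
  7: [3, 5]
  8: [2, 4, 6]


Visit 4, enqueue [0, 1, 3, 8]
Visit 0, enqueue []
Visit 1, enqueue []
Visit 3, enqueue [5, 7]
Visit 8, enqueue [2, 6]
Visit 5, enqueue []
Visit 7, enqueue []
Visit 2, enqueue []
Visit 6, enqueue []

BFS order: [4, 0, 1, 3, 8, 5, 7, 2, 6]


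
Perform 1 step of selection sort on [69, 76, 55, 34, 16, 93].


Initial: [69, 76, 55, 34, 16, 93]
Step 1: min=16 at 4
  Swap: [16, 76, 55, 34, 69, 93]

After 1 step: [16, 76, 55, 34, 69, 93]


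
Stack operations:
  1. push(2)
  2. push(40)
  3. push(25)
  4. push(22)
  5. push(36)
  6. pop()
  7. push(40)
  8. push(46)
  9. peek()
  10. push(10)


push(2) -> [2]
push(40) -> [2, 40]
push(25) -> [2, 40, 25]
push(22) -> [2, 40, 25, 22]
push(36) -> [2, 40, 25, 22, 36]
pop()->36, [2, 40, 25, 22]
push(40) -> [2, 40, 25, 22, 40]
push(46) -> [2, 40, 25, 22, 40, 46]
peek()->46
push(10) -> [2, 40, 25, 22, 40, 46, 10]

Final stack: [2, 40, 25, 22, 40, 46, 10]


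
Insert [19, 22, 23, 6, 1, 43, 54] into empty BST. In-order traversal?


Insert 19: root
Insert 22: R from 19
Insert 23: R from 19 -> R from 22
Insert 6: L from 19
Insert 1: L from 19 -> L from 6
Insert 43: R from 19 -> R from 22 -> R from 23
Insert 54: R from 19 -> R from 22 -> R from 23 -> R from 43

In-order: [1, 6, 19, 22, 23, 43, 54]


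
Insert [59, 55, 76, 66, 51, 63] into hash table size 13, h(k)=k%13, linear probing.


Insert 59: h=7 -> slot 7
Insert 55: h=3 -> slot 3
Insert 76: h=11 -> slot 11
Insert 66: h=1 -> slot 1
Insert 51: h=12 -> slot 12
Insert 63: h=11, 2 probes -> slot 0

Table: [63, 66, None, 55, None, None, None, 59, None, None, None, 76, 51]


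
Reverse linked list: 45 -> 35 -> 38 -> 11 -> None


Step 1: curr=45, set curr.next=prev(None) | reversed so far: 45
Step 2: curr=35, set curr.next=prev(45) | reversed so far: 35 -> 45
Step 3: curr=38, set curr.next=prev(35) | reversed so far: 38 -> 35 -> 45
Step 4: curr=11, set curr.next=prev(38) | reversed so far: 11 -> 38 -> 35 -> 45

11 -> 38 -> 35 -> 45 -> None


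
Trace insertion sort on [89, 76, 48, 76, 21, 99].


Initial: [89, 76, 48, 76, 21, 99]
Insert 76: [76, 89, 48, 76, 21, 99]
Insert 48: [48, 76, 89, 76, 21, 99]
Insert 76: [48, 76, 76, 89, 21, 99]
Insert 21: [21, 48, 76, 76, 89, 99]
Insert 99: [21, 48, 76, 76, 89, 99]

Sorted: [21, 48, 76, 76, 89, 99]


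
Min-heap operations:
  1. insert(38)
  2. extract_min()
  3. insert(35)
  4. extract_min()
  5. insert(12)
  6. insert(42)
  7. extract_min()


insert(38) -> [38]
extract_min()->38, []
insert(35) -> [35]
extract_min()->35, []
insert(12) -> [12]
insert(42) -> [12, 42]
extract_min()->12, [42]

Final heap: [42]


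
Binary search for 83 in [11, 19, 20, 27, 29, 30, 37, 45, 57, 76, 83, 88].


Step 1: lo=0, hi=11, mid=5, val=30
Step 2: lo=6, hi=11, mid=8, val=57
Step 3: lo=9, hi=11, mid=10, val=83

Found at index 10


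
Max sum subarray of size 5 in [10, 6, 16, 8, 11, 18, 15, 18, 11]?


[0:5]: 51
[1:6]: 59
[2:7]: 68
[3:8]: 70
[4:9]: 73

Max: 73 at [4:9]


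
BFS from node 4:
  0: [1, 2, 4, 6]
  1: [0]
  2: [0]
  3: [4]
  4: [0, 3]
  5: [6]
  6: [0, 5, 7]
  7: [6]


Visit 4, enqueue [0, 3]
Visit 0, enqueue [1, 2, 6]
Visit 3, enqueue []
Visit 1, enqueue []
Visit 2, enqueue []
Visit 6, enqueue [5, 7]
Visit 5, enqueue []
Visit 7, enqueue []

BFS order: [4, 0, 3, 1, 2, 6, 5, 7]


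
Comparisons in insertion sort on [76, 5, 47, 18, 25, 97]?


Algorithm: insertion sort
Input: [76, 5, 47, 18, 25, 97]
Sorted: [5, 18, 25, 47, 76, 97]

10


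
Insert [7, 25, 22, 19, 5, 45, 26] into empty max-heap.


Insert 7: [7]
Insert 25: [25, 7]
Insert 22: [25, 7, 22]
Insert 19: [25, 19, 22, 7]
Insert 5: [25, 19, 22, 7, 5]
Insert 45: [45, 19, 25, 7, 5, 22]
Insert 26: [45, 19, 26, 7, 5, 22, 25]

Final heap: [45, 19, 26, 7, 5, 22, 25]


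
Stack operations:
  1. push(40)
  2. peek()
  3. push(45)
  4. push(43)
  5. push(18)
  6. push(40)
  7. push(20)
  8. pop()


push(40) -> [40]
peek()->40
push(45) -> [40, 45]
push(43) -> [40, 45, 43]
push(18) -> [40, 45, 43, 18]
push(40) -> [40, 45, 43, 18, 40]
push(20) -> [40, 45, 43, 18, 40, 20]
pop()->20, [40, 45, 43, 18, 40]

Final stack: [40, 45, 43, 18, 40]


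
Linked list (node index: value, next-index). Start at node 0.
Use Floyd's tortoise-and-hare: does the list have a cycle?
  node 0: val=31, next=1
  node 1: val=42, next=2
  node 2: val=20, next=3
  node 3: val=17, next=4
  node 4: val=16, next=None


Floyd's tortoise (slow, +1) and hare (fast, +2):
  init: slow=0, fast=0
  step 1: slow=1, fast=2
  step 2: slow=2, fast=4
  step 3: fast -> None, no cycle

Cycle: no


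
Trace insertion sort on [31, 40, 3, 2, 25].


Initial: [31, 40, 3, 2, 25]
Insert 40: [31, 40, 3, 2, 25]
Insert 3: [3, 31, 40, 2, 25]
Insert 2: [2, 3, 31, 40, 25]
Insert 25: [2, 3, 25, 31, 40]

Sorted: [2, 3, 25, 31, 40]


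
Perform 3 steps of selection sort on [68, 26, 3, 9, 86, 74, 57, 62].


Initial: [68, 26, 3, 9, 86, 74, 57, 62]
Step 1: min=3 at 2
  Swap: [3, 26, 68, 9, 86, 74, 57, 62]
Step 2: min=9 at 3
  Swap: [3, 9, 68, 26, 86, 74, 57, 62]
Step 3: min=26 at 3
  Swap: [3, 9, 26, 68, 86, 74, 57, 62]

After 3 steps: [3, 9, 26, 68, 86, 74, 57, 62]


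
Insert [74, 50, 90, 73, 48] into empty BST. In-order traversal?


Insert 74: root
Insert 50: L from 74
Insert 90: R from 74
Insert 73: L from 74 -> R from 50
Insert 48: L from 74 -> L from 50

In-order: [48, 50, 73, 74, 90]


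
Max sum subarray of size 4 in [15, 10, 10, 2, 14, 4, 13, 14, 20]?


[0:4]: 37
[1:5]: 36
[2:6]: 30
[3:7]: 33
[4:8]: 45
[5:9]: 51

Max: 51 at [5:9]


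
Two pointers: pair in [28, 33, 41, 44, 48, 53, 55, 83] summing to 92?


lo=0(28)+hi=7(83)=111
lo=0(28)+hi=6(55)=83
lo=1(33)+hi=6(55)=88
lo=2(41)+hi=6(55)=96
lo=2(41)+hi=5(53)=94
lo=2(41)+hi=4(48)=89
lo=3(44)+hi=4(48)=92

Yes: 44+48=92


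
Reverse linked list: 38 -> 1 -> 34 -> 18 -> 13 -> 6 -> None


Step 1: curr=38, set curr.next=prev(None) | reversed so far: 38
Step 2: curr=1, set curr.next=prev(38) | reversed so far: 1 -> 38
Step 3: curr=34, set curr.next=prev(1) | reversed so far: 34 -> 1 -> 38
Step 4: curr=18, set curr.next=prev(34) | reversed so far: 18 -> 34 -> 1 -> 38
Step 5: curr=13, set curr.next=prev(18) | reversed so far: 13 -> 18 -> 34 -> 1 -> 38
Step 6: curr=6, set curr.next=prev(13) | reversed so far: 6 -> 13 -> 18 -> 34 -> 1 -> 38

6 -> 13 -> 18 -> 34 -> 1 -> 38 -> None


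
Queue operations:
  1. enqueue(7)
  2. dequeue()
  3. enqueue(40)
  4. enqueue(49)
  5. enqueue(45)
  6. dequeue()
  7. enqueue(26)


enqueue(7) -> [7]
dequeue()->7, []
enqueue(40) -> [40]
enqueue(49) -> [40, 49]
enqueue(45) -> [40, 49, 45]
dequeue()->40, [49, 45]
enqueue(26) -> [49, 45, 26]

Final queue: [49, 45, 26]


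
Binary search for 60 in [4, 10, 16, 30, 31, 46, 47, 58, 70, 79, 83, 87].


Step 1: lo=0, hi=11, mid=5, val=46
Step 2: lo=6, hi=11, mid=8, val=70
Step 3: lo=6, hi=7, mid=6, val=47
Step 4: lo=7, hi=7, mid=7, val=58

Not found


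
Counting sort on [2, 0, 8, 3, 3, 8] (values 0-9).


Input: [2, 0, 8, 3, 3, 8]
Counts: [1, 0, 1, 2, 0, 0, 0, 0, 2, 0]

Sorted: [0, 2, 3, 3, 8, 8]


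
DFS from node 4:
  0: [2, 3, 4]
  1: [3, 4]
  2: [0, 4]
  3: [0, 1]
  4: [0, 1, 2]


Visit 4, push [2, 1, 0]
Visit 0, push [3, 2]
Visit 2, push []
Visit 3, push [1]
Visit 1, push []

DFS order: [4, 0, 2, 3, 1]


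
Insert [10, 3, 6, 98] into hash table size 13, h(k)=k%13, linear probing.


Insert 10: h=10 -> slot 10
Insert 3: h=3 -> slot 3
Insert 6: h=6 -> slot 6
Insert 98: h=7 -> slot 7

Table: [None, None, None, 3, None, None, 6, 98, None, None, 10, None, None]


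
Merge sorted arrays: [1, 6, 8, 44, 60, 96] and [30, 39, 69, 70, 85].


Take 1 from A
Take 6 from A
Take 8 from A
Take 30 from B
Take 39 from B
Take 44 from A
Take 60 from A
Take 69 from B
Take 70 from B
Take 85 from B

Merged: [1, 6, 8, 30, 39, 44, 60, 69, 70, 85, 96]


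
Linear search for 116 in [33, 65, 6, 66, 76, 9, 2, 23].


i=0: 33!=116
i=1: 65!=116
i=2: 6!=116
i=3: 66!=116
i=4: 76!=116
i=5: 9!=116
i=6: 2!=116
i=7: 23!=116

Not found, 8 comps


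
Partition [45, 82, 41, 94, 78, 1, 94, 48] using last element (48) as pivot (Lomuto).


Pivot: 48
  45 <= 48: advance i (no swap)
  41 <= 48: swap -> [45, 41, 82, 94, 78, 1, 94, 48]
  1 <= 48: swap -> [45, 41, 1, 94, 78, 82, 94, 48]
Place pivot at 3: [45, 41, 1, 48, 78, 82, 94, 94]

Partitioned: [45, 41, 1, 48, 78, 82, 94, 94]


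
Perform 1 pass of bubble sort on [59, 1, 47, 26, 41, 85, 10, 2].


Initial: [59, 1, 47, 26, 41, 85, 10, 2]
Pass 1: [1, 47, 26, 41, 59, 10, 2, 85] (6 swaps)

After 1 pass: [1, 47, 26, 41, 59, 10, 2, 85]


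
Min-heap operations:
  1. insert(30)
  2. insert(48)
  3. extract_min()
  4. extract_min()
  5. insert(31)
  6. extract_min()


insert(30) -> [30]
insert(48) -> [30, 48]
extract_min()->30, [48]
extract_min()->48, []
insert(31) -> [31]
extract_min()->31, []

Final heap: []


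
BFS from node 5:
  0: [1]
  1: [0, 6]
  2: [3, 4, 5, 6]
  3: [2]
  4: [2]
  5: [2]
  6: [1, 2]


Visit 5, enqueue [2]
Visit 2, enqueue [3, 4, 6]
Visit 3, enqueue []
Visit 4, enqueue []
Visit 6, enqueue [1]
Visit 1, enqueue [0]
Visit 0, enqueue []

BFS order: [5, 2, 3, 4, 6, 1, 0]


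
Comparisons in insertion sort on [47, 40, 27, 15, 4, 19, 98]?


Algorithm: insertion sort
Input: [47, 40, 27, 15, 4, 19, 98]
Sorted: [4, 15, 19, 27, 40, 47, 98]

15


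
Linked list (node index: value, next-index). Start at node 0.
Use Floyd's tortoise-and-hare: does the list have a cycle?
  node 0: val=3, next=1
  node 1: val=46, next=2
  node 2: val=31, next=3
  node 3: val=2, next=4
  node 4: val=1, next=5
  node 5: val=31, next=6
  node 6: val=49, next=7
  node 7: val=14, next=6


Floyd's tortoise (slow, +1) and hare (fast, +2):
  init: slow=0, fast=0
  step 1: slow=1, fast=2
  step 2: slow=2, fast=4
  step 3: slow=3, fast=6
  step 4: slow=4, fast=6
  step 5: slow=5, fast=6
  step 6: slow=6, fast=6
  slow == fast at node 6: cycle detected

Cycle: yes


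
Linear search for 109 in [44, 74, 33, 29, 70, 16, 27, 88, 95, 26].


i=0: 44!=109
i=1: 74!=109
i=2: 33!=109
i=3: 29!=109
i=4: 70!=109
i=5: 16!=109
i=6: 27!=109
i=7: 88!=109
i=8: 95!=109
i=9: 26!=109

Not found, 10 comps


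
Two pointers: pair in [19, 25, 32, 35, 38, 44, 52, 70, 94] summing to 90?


lo=0(19)+hi=8(94)=113
lo=0(19)+hi=7(70)=89
lo=1(25)+hi=7(70)=95
lo=1(25)+hi=6(52)=77
lo=2(32)+hi=6(52)=84
lo=3(35)+hi=6(52)=87
lo=4(38)+hi=6(52)=90

Yes: 38+52=90


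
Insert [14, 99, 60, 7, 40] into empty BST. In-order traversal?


Insert 14: root
Insert 99: R from 14
Insert 60: R from 14 -> L from 99
Insert 7: L from 14
Insert 40: R from 14 -> L from 99 -> L from 60

In-order: [7, 14, 40, 60, 99]


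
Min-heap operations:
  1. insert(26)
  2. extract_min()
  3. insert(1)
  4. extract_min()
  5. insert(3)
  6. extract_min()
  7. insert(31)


insert(26) -> [26]
extract_min()->26, []
insert(1) -> [1]
extract_min()->1, []
insert(3) -> [3]
extract_min()->3, []
insert(31) -> [31]

Final heap: [31]


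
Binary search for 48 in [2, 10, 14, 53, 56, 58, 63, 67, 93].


Step 1: lo=0, hi=8, mid=4, val=56
Step 2: lo=0, hi=3, mid=1, val=10
Step 3: lo=2, hi=3, mid=2, val=14
Step 4: lo=3, hi=3, mid=3, val=53

Not found


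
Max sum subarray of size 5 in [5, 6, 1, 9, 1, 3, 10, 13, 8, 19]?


[0:5]: 22
[1:6]: 20
[2:7]: 24
[3:8]: 36
[4:9]: 35
[5:10]: 53

Max: 53 at [5:10]


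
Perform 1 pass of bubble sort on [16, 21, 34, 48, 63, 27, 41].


Initial: [16, 21, 34, 48, 63, 27, 41]
Pass 1: [16, 21, 34, 48, 27, 41, 63] (2 swaps)

After 1 pass: [16, 21, 34, 48, 27, 41, 63]


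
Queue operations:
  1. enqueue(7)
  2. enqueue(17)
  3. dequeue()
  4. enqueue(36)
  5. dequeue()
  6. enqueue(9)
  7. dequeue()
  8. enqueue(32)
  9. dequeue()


enqueue(7) -> [7]
enqueue(17) -> [7, 17]
dequeue()->7, [17]
enqueue(36) -> [17, 36]
dequeue()->17, [36]
enqueue(9) -> [36, 9]
dequeue()->36, [9]
enqueue(32) -> [9, 32]
dequeue()->9, [32]

Final queue: [32]


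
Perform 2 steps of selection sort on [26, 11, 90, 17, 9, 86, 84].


Initial: [26, 11, 90, 17, 9, 86, 84]
Step 1: min=9 at 4
  Swap: [9, 11, 90, 17, 26, 86, 84]
Step 2: min=11 at 1
  Swap: [9, 11, 90, 17, 26, 86, 84]

After 2 steps: [9, 11, 90, 17, 26, 86, 84]


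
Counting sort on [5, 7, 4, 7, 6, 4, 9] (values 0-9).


Input: [5, 7, 4, 7, 6, 4, 9]
Counts: [0, 0, 0, 0, 2, 1, 1, 2, 0, 1]

Sorted: [4, 4, 5, 6, 7, 7, 9]


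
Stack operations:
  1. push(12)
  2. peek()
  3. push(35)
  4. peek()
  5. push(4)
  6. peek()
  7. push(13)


push(12) -> [12]
peek()->12
push(35) -> [12, 35]
peek()->35
push(4) -> [12, 35, 4]
peek()->4
push(13) -> [12, 35, 4, 13]

Final stack: [12, 35, 4, 13]


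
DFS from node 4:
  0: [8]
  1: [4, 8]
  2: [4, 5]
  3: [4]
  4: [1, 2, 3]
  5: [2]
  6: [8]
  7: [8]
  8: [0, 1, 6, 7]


Visit 4, push [3, 2, 1]
Visit 1, push [8]
Visit 8, push [7, 6, 0]
Visit 0, push []
Visit 6, push []
Visit 7, push []
Visit 2, push [5]
Visit 5, push []
Visit 3, push []

DFS order: [4, 1, 8, 0, 6, 7, 2, 5, 3]


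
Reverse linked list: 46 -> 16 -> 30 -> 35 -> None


Step 1: curr=46, set curr.next=prev(None) | reversed so far: 46
Step 2: curr=16, set curr.next=prev(46) | reversed so far: 16 -> 46
Step 3: curr=30, set curr.next=prev(16) | reversed so far: 30 -> 16 -> 46
Step 4: curr=35, set curr.next=prev(30) | reversed so far: 35 -> 30 -> 16 -> 46

35 -> 30 -> 16 -> 46 -> None


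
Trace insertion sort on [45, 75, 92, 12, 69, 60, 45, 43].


Initial: [45, 75, 92, 12, 69, 60, 45, 43]
Insert 75: [45, 75, 92, 12, 69, 60, 45, 43]
Insert 92: [45, 75, 92, 12, 69, 60, 45, 43]
Insert 12: [12, 45, 75, 92, 69, 60, 45, 43]
Insert 69: [12, 45, 69, 75, 92, 60, 45, 43]
Insert 60: [12, 45, 60, 69, 75, 92, 45, 43]
Insert 45: [12, 45, 45, 60, 69, 75, 92, 43]
Insert 43: [12, 43, 45, 45, 60, 69, 75, 92]

Sorted: [12, 43, 45, 45, 60, 69, 75, 92]


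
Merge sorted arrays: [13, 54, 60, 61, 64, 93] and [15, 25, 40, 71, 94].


Take 13 from A
Take 15 from B
Take 25 from B
Take 40 from B
Take 54 from A
Take 60 from A
Take 61 from A
Take 64 from A
Take 71 from B
Take 93 from A

Merged: [13, 15, 25, 40, 54, 60, 61, 64, 71, 93, 94]


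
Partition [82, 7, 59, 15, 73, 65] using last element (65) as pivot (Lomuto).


Pivot: 65
  7 <= 65: swap -> [7, 82, 59, 15, 73, 65]
  59 <= 65: swap -> [7, 59, 82, 15, 73, 65]
  15 <= 65: swap -> [7, 59, 15, 82, 73, 65]
Place pivot at 3: [7, 59, 15, 65, 73, 82]

Partitioned: [7, 59, 15, 65, 73, 82]


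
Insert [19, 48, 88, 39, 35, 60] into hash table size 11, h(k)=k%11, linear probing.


Insert 19: h=8 -> slot 8
Insert 48: h=4 -> slot 4
Insert 88: h=0 -> slot 0
Insert 39: h=6 -> slot 6
Insert 35: h=2 -> slot 2
Insert 60: h=5 -> slot 5

Table: [88, None, 35, None, 48, 60, 39, None, 19, None, None]


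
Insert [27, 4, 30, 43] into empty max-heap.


Insert 27: [27]
Insert 4: [27, 4]
Insert 30: [30, 4, 27]
Insert 43: [43, 30, 27, 4]

Final heap: [43, 30, 27, 4]


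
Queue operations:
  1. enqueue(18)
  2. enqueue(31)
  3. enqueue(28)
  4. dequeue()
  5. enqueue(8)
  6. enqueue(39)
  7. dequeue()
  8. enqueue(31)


enqueue(18) -> [18]
enqueue(31) -> [18, 31]
enqueue(28) -> [18, 31, 28]
dequeue()->18, [31, 28]
enqueue(8) -> [31, 28, 8]
enqueue(39) -> [31, 28, 8, 39]
dequeue()->31, [28, 8, 39]
enqueue(31) -> [28, 8, 39, 31]

Final queue: [28, 8, 39, 31]


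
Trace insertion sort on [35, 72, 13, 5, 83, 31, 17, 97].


Initial: [35, 72, 13, 5, 83, 31, 17, 97]
Insert 72: [35, 72, 13, 5, 83, 31, 17, 97]
Insert 13: [13, 35, 72, 5, 83, 31, 17, 97]
Insert 5: [5, 13, 35, 72, 83, 31, 17, 97]
Insert 83: [5, 13, 35, 72, 83, 31, 17, 97]
Insert 31: [5, 13, 31, 35, 72, 83, 17, 97]
Insert 17: [5, 13, 17, 31, 35, 72, 83, 97]
Insert 97: [5, 13, 17, 31, 35, 72, 83, 97]

Sorted: [5, 13, 17, 31, 35, 72, 83, 97]


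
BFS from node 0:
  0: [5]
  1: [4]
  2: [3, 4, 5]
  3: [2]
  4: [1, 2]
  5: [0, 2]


Visit 0, enqueue [5]
Visit 5, enqueue [2]
Visit 2, enqueue [3, 4]
Visit 3, enqueue []
Visit 4, enqueue [1]
Visit 1, enqueue []

BFS order: [0, 5, 2, 3, 4, 1]


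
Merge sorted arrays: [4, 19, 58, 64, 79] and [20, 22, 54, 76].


Take 4 from A
Take 19 from A
Take 20 from B
Take 22 from B
Take 54 from B
Take 58 from A
Take 64 from A
Take 76 from B

Merged: [4, 19, 20, 22, 54, 58, 64, 76, 79]


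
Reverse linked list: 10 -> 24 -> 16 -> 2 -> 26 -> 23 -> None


Step 1: curr=10, set curr.next=prev(None) | reversed so far: 10
Step 2: curr=24, set curr.next=prev(10) | reversed so far: 24 -> 10
Step 3: curr=16, set curr.next=prev(24) | reversed so far: 16 -> 24 -> 10
Step 4: curr=2, set curr.next=prev(16) | reversed so far: 2 -> 16 -> 24 -> 10
Step 5: curr=26, set curr.next=prev(2) | reversed so far: 26 -> 2 -> 16 -> 24 -> 10
Step 6: curr=23, set curr.next=prev(26) | reversed so far: 23 -> 26 -> 2 -> 16 -> 24 -> 10

23 -> 26 -> 2 -> 16 -> 24 -> 10 -> None


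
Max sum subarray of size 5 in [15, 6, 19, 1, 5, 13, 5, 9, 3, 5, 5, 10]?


[0:5]: 46
[1:6]: 44
[2:7]: 43
[3:8]: 33
[4:9]: 35
[5:10]: 35
[6:11]: 27
[7:12]: 32

Max: 46 at [0:5]


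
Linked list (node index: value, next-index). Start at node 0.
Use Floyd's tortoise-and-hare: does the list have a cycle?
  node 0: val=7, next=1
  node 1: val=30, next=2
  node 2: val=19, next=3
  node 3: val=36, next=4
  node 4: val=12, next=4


Floyd's tortoise (slow, +1) and hare (fast, +2):
  init: slow=0, fast=0
  step 1: slow=1, fast=2
  step 2: slow=2, fast=4
  step 3: slow=3, fast=4
  step 4: slow=4, fast=4
  slow == fast at node 4: cycle detected

Cycle: yes


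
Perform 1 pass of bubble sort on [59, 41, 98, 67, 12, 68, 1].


Initial: [59, 41, 98, 67, 12, 68, 1]
Pass 1: [41, 59, 67, 12, 68, 1, 98] (5 swaps)

After 1 pass: [41, 59, 67, 12, 68, 1, 98]


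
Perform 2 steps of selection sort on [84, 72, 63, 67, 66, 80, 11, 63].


Initial: [84, 72, 63, 67, 66, 80, 11, 63]
Step 1: min=11 at 6
  Swap: [11, 72, 63, 67, 66, 80, 84, 63]
Step 2: min=63 at 2
  Swap: [11, 63, 72, 67, 66, 80, 84, 63]

After 2 steps: [11, 63, 72, 67, 66, 80, 84, 63]


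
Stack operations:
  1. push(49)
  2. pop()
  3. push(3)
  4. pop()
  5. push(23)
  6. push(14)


push(49) -> [49]
pop()->49, []
push(3) -> [3]
pop()->3, []
push(23) -> [23]
push(14) -> [23, 14]

Final stack: [23, 14]


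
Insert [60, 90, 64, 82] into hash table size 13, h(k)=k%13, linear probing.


Insert 60: h=8 -> slot 8
Insert 90: h=12 -> slot 12
Insert 64: h=12, 1 probes -> slot 0
Insert 82: h=4 -> slot 4

Table: [64, None, None, None, 82, None, None, None, 60, None, None, None, 90]


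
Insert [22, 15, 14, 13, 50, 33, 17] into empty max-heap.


Insert 22: [22]
Insert 15: [22, 15]
Insert 14: [22, 15, 14]
Insert 13: [22, 15, 14, 13]
Insert 50: [50, 22, 14, 13, 15]
Insert 33: [50, 22, 33, 13, 15, 14]
Insert 17: [50, 22, 33, 13, 15, 14, 17]

Final heap: [50, 22, 33, 13, 15, 14, 17]


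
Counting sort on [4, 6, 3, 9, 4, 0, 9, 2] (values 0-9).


Input: [4, 6, 3, 9, 4, 0, 9, 2]
Counts: [1, 0, 1, 1, 2, 0, 1, 0, 0, 2]

Sorted: [0, 2, 3, 4, 4, 6, 9, 9]


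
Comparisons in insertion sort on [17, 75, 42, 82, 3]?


Algorithm: insertion sort
Input: [17, 75, 42, 82, 3]
Sorted: [3, 17, 42, 75, 82]

8


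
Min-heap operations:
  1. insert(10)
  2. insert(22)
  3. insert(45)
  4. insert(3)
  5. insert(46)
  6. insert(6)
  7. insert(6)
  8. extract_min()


insert(10) -> [10]
insert(22) -> [10, 22]
insert(45) -> [10, 22, 45]
insert(3) -> [3, 10, 45, 22]
insert(46) -> [3, 10, 45, 22, 46]
insert(6) -> [3, 10, 6, 22, 46, 45]
insert(6) -> [3, 10, 6, 22, 46, 45, 6]
extract_min()->3, [6, 10, 6, 22, 46, 45]

Final heap: [6, 10, 6, 22, 46, 45]


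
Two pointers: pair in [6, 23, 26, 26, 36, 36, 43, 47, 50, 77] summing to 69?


lo=0(6)+hi=9(77)=83
lo=0(6)+hi=8(50)=56
lo=1(23)+hi=8(50)=73
lo=1(23)+hi=7(47)=70
lo=1(23)+hi=6(43)=66
lo=2(26)+hi=6(43)=69

Yes: 26+43=69


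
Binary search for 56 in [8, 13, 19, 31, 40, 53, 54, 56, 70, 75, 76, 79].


Step 1: lo=0, hi=11, mid=5, val=53
Step 2: lo=6, hi=11, mid=8, val=70
Step 3: lo=6, hi=7, mid=6, val=54
Step 4: lo=7, hi=7, mid=7, val=56

Found at index 7


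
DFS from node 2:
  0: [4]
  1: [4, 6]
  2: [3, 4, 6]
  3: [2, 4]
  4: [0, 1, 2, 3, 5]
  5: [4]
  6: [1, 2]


Visit 2, push [6, 4, 3]
Visit 3, push [4]
Visit 4, push [5, 1, 0]
Visit 0, push []
Visit 1, push [6]
Visit 6, push []
Visit 5, push []

DFS order: [2, 3, 4, 0, 1, 6, 5]


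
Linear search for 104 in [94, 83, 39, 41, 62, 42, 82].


i=0: 94!=104
i=1: 83!=104
i=2: 39!=104
i=3: 41!=104
i=4: 62!=104
i=5: 42!=104
i=6: 82!=104

Not found, 7 comps


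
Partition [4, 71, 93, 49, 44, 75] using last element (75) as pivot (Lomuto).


Pivot: 75
  4 <= 75: advance i (no swap)
  71 <= 75: advance i (no swap)
  49 <= 75: swap -> [4, 71, 49, 93, 44, 75]
  44 <= 75: swap -> [4, 71, 49, 44, 93, 75]
Place pivot at 4: [4, 71, 49, 44, 75, 93]

Partitioned: [4, 71, 49, 44, 75, 93]


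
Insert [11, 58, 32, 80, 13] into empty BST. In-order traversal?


Insert 11: root
Insert 58: R from 11
Insert 32: R from 11 -> L from 58
Insert 80: R from 11 -> R from 58
Insert 13: R from 11 -> L from 58 -> L from 32

In-order: [11, 13, 32, 58, 80]


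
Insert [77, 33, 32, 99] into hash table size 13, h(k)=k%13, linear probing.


Insert 77: h=12 -> slot 12
Insert 33: h=7 -> slot 7
Insert 32: h=6 -> slot 6
Insert 99: h=8 -> slot 8

Table: [None, None, None, None, None, None, 32, 33, 99, None, None, None, 77]


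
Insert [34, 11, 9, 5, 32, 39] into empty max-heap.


Insert 34: [34]
Insert 11: [34, 11]
Insert 9: [34, 11, 9]
Insert 5: [34, 11, 9, 5]
Insert 32: [34, 32, 9, 5, 11]
Insert 39: [39, 32, 34, 5, 11, 9]

Final heap: [39, 32, 34, 5, 11, 9]


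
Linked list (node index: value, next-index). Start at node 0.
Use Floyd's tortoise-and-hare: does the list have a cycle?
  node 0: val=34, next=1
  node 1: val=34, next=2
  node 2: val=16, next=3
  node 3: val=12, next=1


Floyd's tortoise (slow, +1) and hare (fast, +2):
  init: slow=0, fast=0
  step 1: slow=1, fast=2
  step 2: slow=2, fast=1
  step 3: slow=3, fast=3
  slow == fast at node 3: cycle detected

Cycle: yes


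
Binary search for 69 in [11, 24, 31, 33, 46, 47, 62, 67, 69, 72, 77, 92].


Step 1: lo=0, hi=11, mid=5, val=47
Step 2: lo=6, hi=11, mid=8, val=69

Found at index 8


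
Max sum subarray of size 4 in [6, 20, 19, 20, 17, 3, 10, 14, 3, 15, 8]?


[0:4]: 65
[1:5]: 76
[2:6]: 59
[3:7]: 50
[4:8]: 44
[5:9]: 30
[6:10]: 42
[7:11]: 40

Max: 76 at [1:5]


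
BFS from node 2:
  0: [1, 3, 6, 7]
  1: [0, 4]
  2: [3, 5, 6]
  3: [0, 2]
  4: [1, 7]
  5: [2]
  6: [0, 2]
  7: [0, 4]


Visit 2, enqueue [3, 5, 6]
Visit 3, enqueue [0]
Visit 5, enqueue []
Visit 6, enqueue []
Visit 0, enqueue [1, 7]
Visit 1, enqueue [4]
Visit 7, enqueue []
Visit 4, enqueue []

BFS order: [2, 3, 5, 6, 0, 1, 7, 4]


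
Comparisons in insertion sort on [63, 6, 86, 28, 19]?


Algorithm: insertion sort
Input: [63, 6, 86, 28, 19]
Sorted: [6, 19, 28, 63, 86]

9


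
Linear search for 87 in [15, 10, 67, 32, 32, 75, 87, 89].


i=0: 15!=87
i=1: 10!=87
i=2: 67!=87
i=3: 32!=87
i=4: 32!=87
i=5: 75!=87
i=6: 87==87 found!

Found at 6, 7 comps


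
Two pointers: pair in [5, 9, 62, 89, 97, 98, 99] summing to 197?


lo=0(5)+hi=6(99)=104
lo=1(9)+hi=6(99)=108
lo=2(62)+hi=6(99)=161
lo=3(89)+hi=6(99)=188
lo=4(97)+hi=6(99)=196
lo=5(98)+hi=6(99)=197

Yes: 98+99=197


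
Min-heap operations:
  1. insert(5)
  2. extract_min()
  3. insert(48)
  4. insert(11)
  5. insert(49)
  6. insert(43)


insert(5) -> [5]
extract_min()->5, []
insert(48) -> [48]
insert(11) -> [11, 48]
insert(49) -> [11, 48, 49]
insert(43) -> [11, 43, 49, 48]

Final heap: [11, 43, 49, 48]


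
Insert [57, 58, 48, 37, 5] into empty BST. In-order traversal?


Insert 57: root
Insert 58: R from 57
Insert 48: L from 57
Insert 37: L from 57 -> L from 48
Insert 5: L from 57 -> L from 48 -> L from 37

In-order: [5, 37, 48, 57, 58]


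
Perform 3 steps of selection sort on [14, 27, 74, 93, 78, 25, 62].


Initial: [14, 27, 74, 93, 78, 25, 62]
Step 1: min=14 at 0
  Swap: [14, 27, 74, 93, 78, 25, 62]
Step 2: min=25 at 5
  Swap: [14, 25, 74, 93, 78, 27, 62]
Step 3: min=27 at 5
  Swap: [14, 25, 27, 93, 78, 74, 62]

After 3 steps: [14, 25, 27, 93, 78, 74, 62]


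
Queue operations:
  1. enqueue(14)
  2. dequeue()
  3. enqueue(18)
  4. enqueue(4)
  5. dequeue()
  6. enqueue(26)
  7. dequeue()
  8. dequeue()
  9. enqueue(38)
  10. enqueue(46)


enqueue(14) -> [14]
dequeue()->14, []
enqueue(18) -> [18]
enqueue(4) -> [18, 4]
dequeue()->18, [4]
enqueue(26) -> [4, 26]
dequeue()->4, [26]
dequeue()->26, []
enqueue(38) -> [38]
enqueue(46) -> [38, 46]

Final queue: [38, 46]


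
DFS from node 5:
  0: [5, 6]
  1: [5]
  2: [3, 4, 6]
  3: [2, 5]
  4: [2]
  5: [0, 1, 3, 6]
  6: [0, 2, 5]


Visit 5, push [6, 3, 1, 0]
Visit 0, push [6]
Visit 6, push [2]
Visit 2, push [4, 3]
Visit 3, push []
Visit 4, push []
Visit 1, push []

DFS order: [5, 0, 6, 2, 3, 4, 1]


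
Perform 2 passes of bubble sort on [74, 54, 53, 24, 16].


Initial: [74, 54, 53, 24, 16]
Pass 1: [54, 53, 24, 16, 74] (4 swaps)
Pass 2: [53, 24, 16, 54, 74] (3 swaps)

After 2 passes: [53, 24, 16, 54, 74]
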